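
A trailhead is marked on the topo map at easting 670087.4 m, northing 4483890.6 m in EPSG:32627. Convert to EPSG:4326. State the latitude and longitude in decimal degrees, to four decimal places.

Zone 27N: λ₀ = -21°, k₀ = 0.9996, false easting 500000 m.
Meridian distance M = (N − FN)/k₀ = 4485684.9 m.
Inverse transverse Mercator on WGS84 gives φ = 40.48830005°, λ = -18.99310051°.

lat 40.4883°, lon -18.9931°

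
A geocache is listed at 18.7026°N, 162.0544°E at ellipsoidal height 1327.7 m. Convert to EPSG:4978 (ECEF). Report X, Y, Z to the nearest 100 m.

X -5750600 m, Y 1862500 m, Z 2032600 m

WGS84: a = 6378137 m, e² = 0.006694380; N(φ) = a/√(1−e²sin²φ) = 6380333.227 m.
X = (N+h)·cosφ·cosλ = -5750605.085 m; Y = (N+h)·cosφ·sinλ = 1862450.329 m; Z = (N(1−e²)+h)·sinφ = 2032621.717 m.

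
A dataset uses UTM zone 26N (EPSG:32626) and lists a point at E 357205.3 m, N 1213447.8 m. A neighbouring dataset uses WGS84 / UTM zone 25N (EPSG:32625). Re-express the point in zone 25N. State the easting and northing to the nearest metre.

E 1013273 m, N 1217146 m

UTM 26N → geographic: φ = 10.97429964°, λ = -28.30690006°.
UTM 25N (λ₀ = -33°) forward: E = 1013272.799 m, N = 1217146.157 m.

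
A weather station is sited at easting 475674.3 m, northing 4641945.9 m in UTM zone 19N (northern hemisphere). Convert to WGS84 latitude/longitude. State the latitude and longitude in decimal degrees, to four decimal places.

Zone 19N: λ₀ = -69°, k₀ = 0.9996, false easting 500000 m.
Meridian distance M = (N − FN)/k₀ = 4643803.4 m.
Inverse transverse Mercator on WGS84 gives φ = 41.92909958°, λ = -69.29340053°.

lat 41.9291°, lon -69.2934°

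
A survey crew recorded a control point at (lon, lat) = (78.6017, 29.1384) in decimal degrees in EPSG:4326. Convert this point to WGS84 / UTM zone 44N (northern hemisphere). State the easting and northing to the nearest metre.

Zone 44 central meridian λ₀ = 6×44 − 183 = 81°; Δλ = -2.3983°.
Transverse Mercator on WGS84 with k₀ = 0.9996 gives E = 266681.505 m, N = 3225697.903 m.

E 266682 m, N 3225698 m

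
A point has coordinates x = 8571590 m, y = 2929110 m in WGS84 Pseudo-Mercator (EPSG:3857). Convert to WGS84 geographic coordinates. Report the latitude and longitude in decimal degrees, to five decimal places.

lat 25.43370°, lon 76.99990°

R = 6378137 m. λ = x/R = 76.99990306°.
φ = 2·arctan(exp(y/R)) − 90° = 2·arctan(1.58287) − 90° = 25.43370288°.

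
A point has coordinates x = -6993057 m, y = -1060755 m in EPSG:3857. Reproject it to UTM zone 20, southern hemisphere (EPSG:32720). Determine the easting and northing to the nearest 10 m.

E 519790 m, N 8951490 m

Web Mercator inverse (R = 6378137 m) → φ = -9.48529826°, λ = -62.81969986°.
UTM 20S forward: E = 519790.420 m, N = 8951488.751 m.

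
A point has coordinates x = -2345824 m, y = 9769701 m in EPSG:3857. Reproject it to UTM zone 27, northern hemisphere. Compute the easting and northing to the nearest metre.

E 496640 m, N 7275941 m

Web Mercator inverse (R = 6378137 m) → φ = 65.60550014°, λ = -21.07289553°.
UTM 27N forward: E = 496640.495 m, N = 7275941.057 m.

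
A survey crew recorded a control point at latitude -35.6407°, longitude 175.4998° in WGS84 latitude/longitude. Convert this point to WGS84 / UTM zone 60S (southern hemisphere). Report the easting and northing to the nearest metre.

Zone 60 central meridian λ₀ = 6×60 − 183 = 177°; Δλ = -1.5002°.
Transverse Mercator on WGS84 with k₀ = 0.9996 gives E = 364174.859 m, N = 6054865.687 m.

E 364175 m, N 6054866 m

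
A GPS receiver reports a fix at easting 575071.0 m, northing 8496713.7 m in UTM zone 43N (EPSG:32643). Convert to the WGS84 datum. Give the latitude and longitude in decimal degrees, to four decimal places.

Zone 43N: λ₀ = 75°, k₀ = 0.9996, false easting 500000 m.
Meridian distance M = (N − FN)/k₀ = 8500113.7 m.
Inverse transverse Mercator on WGS84 gives φ = 76.53489963°, λ = 77.88920089°.

lat 76.5349°, lon 77.8892°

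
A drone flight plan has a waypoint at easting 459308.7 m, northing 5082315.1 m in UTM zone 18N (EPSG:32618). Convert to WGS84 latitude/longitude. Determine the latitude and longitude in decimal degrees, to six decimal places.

Zone 18N: λ₀ = -75°, k₀ = 0.9996, false easting 500000 m.
Meridian distance M = (N − FN)/k₀ = 5084348.8 m.
Inverse transverse Mercator on WGS84 gives φ = 45.89319975°, λ = -75.52450000°.

lat 45.893200°, lon -75.524500°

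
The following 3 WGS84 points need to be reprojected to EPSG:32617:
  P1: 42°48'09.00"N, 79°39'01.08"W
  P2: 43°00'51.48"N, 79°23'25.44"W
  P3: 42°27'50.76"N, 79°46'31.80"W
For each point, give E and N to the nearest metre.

P1: E 610364 m, N 4739766 m; P2: E 631167 m, N 4763660 m; P3: E 600671 m, N 4702033 m

UTM zone 17N: λ₀ = -81°, k₀ = 0.9996.
P1 (42.8025°, -79.6503°) → (610364.317, 4739766.476) m.
P2 (43.0143°, -79.3904°) → (631166.640, 4763659.825) m.
P3 (42.4641°, -79.7755°) → (600670.657, 4702033.131) m.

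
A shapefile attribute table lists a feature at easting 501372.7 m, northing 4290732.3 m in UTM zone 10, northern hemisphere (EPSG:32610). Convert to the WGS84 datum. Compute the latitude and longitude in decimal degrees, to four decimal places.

lat 38.7653°, lon -122.9842°

Zone 10N: λ₀ = -123°, k₀ = 0.9996, false easting 500000 m.
Meridian distance M = (N − FN)/k₀ = 4292449.3 m.
Inverse transverse Mercator on WGS84 gives φ = 38.76529986°, λ = -122.98419952°.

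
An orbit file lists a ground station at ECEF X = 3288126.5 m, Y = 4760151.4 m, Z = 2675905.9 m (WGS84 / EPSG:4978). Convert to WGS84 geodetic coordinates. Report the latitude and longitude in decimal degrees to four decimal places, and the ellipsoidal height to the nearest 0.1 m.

λ = atan2(Y, X) = 55.36479984°; p = √(X²+Y²) = 5785396.9 m.
Bowring's method on WGS84 (a = 6378137 m, b = 6356752.314 m) gives φ = 24.96879981°, h = -84.927 m.

lat 24.9688°, lon 55.3648°, h -84.9 m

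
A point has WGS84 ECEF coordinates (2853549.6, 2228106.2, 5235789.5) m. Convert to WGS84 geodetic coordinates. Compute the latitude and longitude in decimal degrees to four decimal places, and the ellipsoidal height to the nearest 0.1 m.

lat 55.5171°, lon 37.9834°, h 1940.7 m

λ = atan2(Y, X) = 37.98340007°; p = √(X²+Y²) = 3620387.1 m.
Bowring's method on WGS84 (a = 6378137 m, b = 6356752.314 m) gives φ = 55.51709980°, h = 1940.654 m.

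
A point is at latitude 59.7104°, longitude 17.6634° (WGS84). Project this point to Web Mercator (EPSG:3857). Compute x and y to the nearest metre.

Web Mercator is spherical with R = a = 6378137 m.
x = R·λ = 6378137 × 0.308284487 = 1966280.694 m.
y = R·ln tan(π/4 + φ/2) = 6378137 × 1.306892901 = 8335541.965 m.

x 1966281 m, y 8335542 m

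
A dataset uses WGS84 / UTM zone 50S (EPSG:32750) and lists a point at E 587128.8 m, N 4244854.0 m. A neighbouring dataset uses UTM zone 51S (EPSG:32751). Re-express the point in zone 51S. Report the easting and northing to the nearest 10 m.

E 174770 m, N 4235030 m

UTM 50S → geographic: φ = -51.94020011°, λ = 118.26750052°.
UTM 51S (λ₀ = 123°) forward: E = 174767.384 m, N = 4235026.521 m.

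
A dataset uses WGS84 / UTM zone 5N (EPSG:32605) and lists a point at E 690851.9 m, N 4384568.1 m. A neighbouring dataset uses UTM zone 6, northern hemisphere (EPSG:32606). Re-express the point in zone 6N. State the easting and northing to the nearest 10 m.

UTM 5N → geographic: φ = 39.58960043°, λ = -150.77749957°.
UTM 6N (λ₀ = -147°) forward: E = 175587.175 m, N = 4389029.212 m.

E 175590 m, N 4389030 m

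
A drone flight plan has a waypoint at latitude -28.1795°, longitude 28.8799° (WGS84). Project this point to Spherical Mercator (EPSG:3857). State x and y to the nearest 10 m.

Web Mercator is spherical with R = a = 6378137 m.
x = R·λ = 6378137 × 0.504049343 = 3214895.762 m.
y = R·ln tan(π/4 + φ/2) = 6378137 × -0.512943441 = -3271623.540 m.

x 3214900 m, y -3271620 m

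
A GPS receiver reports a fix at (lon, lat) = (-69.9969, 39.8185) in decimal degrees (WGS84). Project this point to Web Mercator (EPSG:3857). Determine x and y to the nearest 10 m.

x -7792020 m, y 4839600 m

Web Mercator is spherical with R = a = 6378137 m.
x = R·λ = 6378137 × -1.221676371 = -7792019.265 m.
y = R·ln tan(π/4 + φ/2) = 6378137 × 0.758779898 = 4839602.142 m.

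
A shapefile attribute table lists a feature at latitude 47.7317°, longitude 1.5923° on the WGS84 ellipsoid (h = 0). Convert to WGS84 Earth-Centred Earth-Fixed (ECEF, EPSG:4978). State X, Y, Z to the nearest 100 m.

X 4296200 m, Y 119400 m, Z 4696900 m

WGS84: a = 6378137 m, e² = 0.006694380; N(φ) = a/√(1−e²sin²φ) = 6389859.969 m.
X = (N+h)·cosφ·cosλ = 4296180.658 m; Y = (N+h)·cosφ·sinλ = 119425.378 m; Z = (N(1−e²)+h)·sinφ = 4696863.219 m.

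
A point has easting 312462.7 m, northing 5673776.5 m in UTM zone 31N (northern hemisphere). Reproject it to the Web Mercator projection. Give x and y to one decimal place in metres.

x 35232.6 m, y 6654012.6 m

Unproject from UTM 31N (λ₀ = 3°) → φ = 51.18460033°, λ = 0.31649996°.
Web Mercator (R = 6378137 m): x = 35232.615 m, y = 6654012.572 m.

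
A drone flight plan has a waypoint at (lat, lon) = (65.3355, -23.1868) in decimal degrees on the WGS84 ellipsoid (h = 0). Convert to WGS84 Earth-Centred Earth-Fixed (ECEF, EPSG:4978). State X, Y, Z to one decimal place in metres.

X 2453424.3 m, Y -1050870.0 m, Z 5773419.2 m

WGS84: a = 6378137 m, e² = 0.006694380; N(φ) = a/√(1−e²sin²φ) = 6395841.537 m.
X = (N+h)·cosφ·cosλ = 2453424.341 m; Y = (N+h)·cosφ·sinλ = -1050870.022 m; Z = (N(1−e²)+h)·sinφ = 5773419.212 m.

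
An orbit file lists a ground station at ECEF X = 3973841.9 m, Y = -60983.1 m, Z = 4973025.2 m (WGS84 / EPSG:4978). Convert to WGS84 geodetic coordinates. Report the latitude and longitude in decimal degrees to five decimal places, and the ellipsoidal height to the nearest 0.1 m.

λ = atan2(Y, X) = -0.87919955°; p = √(X²+Y²) = 3974309.8 m.
Bowring's method on WGS84 (a = 6378137 m, b = 6356752.314 m) gives φ = 51.55659990°, h = 951.288 m.

lat 51.55660°, lon -0.87920°, h 951.3 m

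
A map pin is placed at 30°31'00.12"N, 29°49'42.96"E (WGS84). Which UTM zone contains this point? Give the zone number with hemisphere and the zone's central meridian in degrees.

UTM zone = ⌊(λ + 180)/6⌋ + 1; 29.8286° ∈ [24°, 30°) → zone 35.
Hemisphere: N (φ ≥ 0).
Central meridian λ₀ = 6×35 − 183 = 27°.

Zone 35N, central meridian 27°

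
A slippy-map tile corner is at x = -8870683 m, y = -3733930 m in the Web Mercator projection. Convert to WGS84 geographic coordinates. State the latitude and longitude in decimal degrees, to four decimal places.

R = 6378137 m. λ = x/R = -79.68670119°.
φ = 2·arctan(exp(y/R)) − 90° = 2·arctan(0.55687) − 90° = -31.77590127°.

lat -31.7759°, lon -79.6867°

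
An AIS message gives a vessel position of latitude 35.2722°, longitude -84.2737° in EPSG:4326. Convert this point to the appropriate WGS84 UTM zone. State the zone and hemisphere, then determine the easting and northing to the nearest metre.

Longitude -84.2737° lies in the 6° band [-90°, -84°), giving zone 16; latitude is north of the equator, so 16N.
Zone 16 central meridian λ₀ = 6×16 − 183 = -87°; Δλ = +2.7263°.
Transverse Mercator on WGS84 with k₀ = 0.9996 gives E = 747984.154 m, N = 3906638.170 m.

Zone 16N: E 747984 m, N 3906638 m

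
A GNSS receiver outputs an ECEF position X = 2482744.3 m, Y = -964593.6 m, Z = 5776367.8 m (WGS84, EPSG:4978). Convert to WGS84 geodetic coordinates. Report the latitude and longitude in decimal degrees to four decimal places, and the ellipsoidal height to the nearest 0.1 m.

λ = atan2(Y, X) = -21.23209957°; p = √(X²+Y²) = 2663542.8 m.
Bowring's method on WGS84 (a = 6378137 m, b = 6356752.314 m) gives φ = 65.39109974°, h = 400.743 m.

lat 65.3911°, lon -21.2321°, h 400.7 m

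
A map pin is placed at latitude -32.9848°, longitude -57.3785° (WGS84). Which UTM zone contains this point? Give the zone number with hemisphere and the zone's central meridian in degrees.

UTM zone = ⌊(λ + 180)/6⌋ + 1; -57.3785° ∈ [-60°, -54°) → zone 21.
Hemisphere: S (φ < 0).
Central meridian λ₀ = 6×21 − 183 = -57°.

Zone 21S, central meridian -57°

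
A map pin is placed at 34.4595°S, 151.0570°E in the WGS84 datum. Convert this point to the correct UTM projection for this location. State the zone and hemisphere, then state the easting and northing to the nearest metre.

Zone 56S: E 321528 m, N 6185181 m

Longitude 151.0570° lies in the 6° band [150°, 156°), giving zone 56; latitude is south of the equator, so 56S.
Zone 56 central meridian λ₀ = 6×56 − 183 = 153°; Δλ = -1.9430°.
Transverse Mercator on WGS84 with k₀ = 0.9996 gives E = 321527.671 m, N = 6185181.003 m.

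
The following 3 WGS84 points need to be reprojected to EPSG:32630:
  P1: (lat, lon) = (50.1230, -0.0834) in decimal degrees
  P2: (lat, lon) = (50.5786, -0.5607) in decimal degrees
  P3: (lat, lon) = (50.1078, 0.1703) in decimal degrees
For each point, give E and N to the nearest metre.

P1: E 708474 m, N 5556380 m; P2: E 672700 m, N 5605806 m; P3: E 726677 m, N 5555430 m

UTM zone 30N: λ₀ = -3°, k₀ = 0.9996.
P1 (50.1230°, -0.0834°) → (708474.472, 5556380.198) m.
P2 (50.5786°, -0.5607°) → (672700.416, 5605805.992) m.
P3 (50.1078°, 0.1703°) → (726677.246, 5555430.409) m.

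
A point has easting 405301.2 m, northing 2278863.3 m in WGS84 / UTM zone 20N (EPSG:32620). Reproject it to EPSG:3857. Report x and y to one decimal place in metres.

x -7114295.0 m, y 2345019.3 m

Unproject from UTM 20N (λ₀ = -63°) → φ = 20.60650040°, λ = -63.90879962°.
Web Mercator (R = 6378137 m): x = -7114295.031 m, y = 2345019.338 m.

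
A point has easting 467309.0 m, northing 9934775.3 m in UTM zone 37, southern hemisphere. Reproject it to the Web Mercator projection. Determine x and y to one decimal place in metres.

Unproject from UTM 37S (λ₀ = 39°) → φ = -0.59010030°, λ = 38.70620005°.
Web Mercator (R = 6378137 m): x = 4308754.481 m, y = -65690.827 m.

x 4308754.5 m, y -65690.8 m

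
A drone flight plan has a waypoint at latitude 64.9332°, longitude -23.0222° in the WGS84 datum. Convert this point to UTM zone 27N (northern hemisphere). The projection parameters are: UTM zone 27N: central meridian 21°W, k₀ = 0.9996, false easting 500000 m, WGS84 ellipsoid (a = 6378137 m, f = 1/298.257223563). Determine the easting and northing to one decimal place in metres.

E 404414.4 m, N 7202538.0 m

Zone 27 central meridian λ₀ = 6×27 − 183 = -21°; Δλ = -2.0222°.
Transverse Mercator on WGS84 with k₀ = 0.9996 gives E = 404414.4499 m, N = 7202538.032 m.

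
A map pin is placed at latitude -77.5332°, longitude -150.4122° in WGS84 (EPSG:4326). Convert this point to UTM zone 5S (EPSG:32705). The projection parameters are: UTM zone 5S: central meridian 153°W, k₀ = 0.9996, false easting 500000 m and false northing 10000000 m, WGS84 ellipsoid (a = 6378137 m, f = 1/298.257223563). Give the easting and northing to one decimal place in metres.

E 562342.6 m, N 1392349.7 m

Zone 5 central meridian λ₀ = 6×5 − 183 = -153°; Δλ = +2.5878°.
Transverse Mercator on WGS84 with k₀ = 0.9996 gives E = 562342.568 m, N = 1392349.728 m.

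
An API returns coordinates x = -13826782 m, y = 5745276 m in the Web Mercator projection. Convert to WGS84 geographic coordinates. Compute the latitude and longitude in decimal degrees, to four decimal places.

R = 6378137 m. λ = x/R = -124.20809601°.
φ = 2·arctan(exp(y/R)) − 90° = 2·arctan(2.46151) − 90° = 45.78070240°.

lat 45.7807°, lon -124.2081°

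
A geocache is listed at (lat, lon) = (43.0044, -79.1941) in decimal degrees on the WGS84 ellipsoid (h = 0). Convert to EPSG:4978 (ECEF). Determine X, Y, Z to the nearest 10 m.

X 875850 m, Y -4588780 m, Z 4327860 m

WGS84: a = 6378137 m, e² = 0.006694380; N(φ) = a/√(1−e²sin²φ) = 6388091.701 m.
X = (N+h)·cosφ·cosλ = 875846.816 m; Y = (N+h)·cosφ·sinλ = -4588782.532 m; Z = (N(1−e²)+h)·sinφ = 4327859.238 m.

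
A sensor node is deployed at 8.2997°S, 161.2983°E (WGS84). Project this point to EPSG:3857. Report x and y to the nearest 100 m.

Web Mercator is spherical with R = a = 6378137 m.
x = R·λ = 6378137 × 2.815186413 = 17955644.622 m.
y = R·ln tan(π/4 + φ/2) = 6378137 × -0.145366369 = -927166.618 m.

x 17955600 m, y -927200 m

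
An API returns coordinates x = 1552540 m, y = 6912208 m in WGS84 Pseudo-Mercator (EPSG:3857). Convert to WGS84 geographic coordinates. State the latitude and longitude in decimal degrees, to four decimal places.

R = 6378137 m. λ = x/R = 13.94670411°.
φ = 2·arctan(exp(y/R)) − 90° = 2·arctan(2.95570) − 90° = 52.61559752°.

lat 52.6156°, lon 13.9467°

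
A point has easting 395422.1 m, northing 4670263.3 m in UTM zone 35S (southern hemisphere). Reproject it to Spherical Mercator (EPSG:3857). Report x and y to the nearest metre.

x 2849222 m, y -6125558 m

Unproject from UTM 35S (λ₀ = 27°) → φ = -48.11230024°, λ = 25.59499998°.
Web Mercator (R = 6378137 m): x = 2849222.364 m, y = -6125557.969 m.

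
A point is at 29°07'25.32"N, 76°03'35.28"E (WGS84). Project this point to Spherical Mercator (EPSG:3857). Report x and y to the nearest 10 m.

Web Mercator is spherical with R = a = 6378137 m.
x = R·λ = 6378137 × 1.327493938 = 8466938.206 m.
y = R·ln tan(π/4 + φ/2) = 6378137 × 0.531722620 = 3391399.714 m.

x 8466940 m, y 3391400 m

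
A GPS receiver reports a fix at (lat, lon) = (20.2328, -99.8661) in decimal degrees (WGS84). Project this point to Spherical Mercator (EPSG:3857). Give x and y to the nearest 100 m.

x -11117000 m, y 2300600 m

Web Mercator is spherical with R = a = 6378137 m.
x = R·λ = 6378137 × -1.742992256 = -11117043.400 m.
y = R·ln tan(π/4 + φ/2) = 6378137 × 0.360705606 = 2300629.771 m.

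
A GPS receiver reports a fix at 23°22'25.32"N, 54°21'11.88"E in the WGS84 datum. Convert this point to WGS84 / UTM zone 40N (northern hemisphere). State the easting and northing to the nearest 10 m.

Zone 40 central meridian λ₀ = 6×40 − 183 = 57°; Δλ = -2.6467°.
Transverse Mercator on WGS84 with k₀ = 0.9996 gives E = 229448.176 m, N = 2587369.524 m.

E 229450 m, N 2587370 m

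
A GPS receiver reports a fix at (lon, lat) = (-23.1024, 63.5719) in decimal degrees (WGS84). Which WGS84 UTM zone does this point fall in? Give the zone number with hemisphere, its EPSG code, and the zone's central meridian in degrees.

Zone 27N (EPSG:32627), central meridian -21°

UTM zone = ⌊(λ + 180)/6⌋ + 1; -23.1024° ∈ [-24°, -18°) → zone 27.
Hemisphere: N (φ ≥ 0).
Central meridian λ₀ = 6×27 − 183 = -21°.
EPSG code: 32627.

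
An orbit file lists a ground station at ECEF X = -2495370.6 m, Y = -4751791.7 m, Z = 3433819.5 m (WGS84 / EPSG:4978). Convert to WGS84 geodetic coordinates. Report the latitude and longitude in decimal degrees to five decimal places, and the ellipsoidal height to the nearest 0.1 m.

lat 32.78540°, lon -117.70590°, h -285.9 m

λ = atan2(Y, X) = -117.70589966°; p = √(X²+Y²) = 5367159.3 m.
Bowring's method on WGS84 (a = 6378137 m, b = 6356752.314 m) gives φ = 32.78539985°, h = -285.879 m.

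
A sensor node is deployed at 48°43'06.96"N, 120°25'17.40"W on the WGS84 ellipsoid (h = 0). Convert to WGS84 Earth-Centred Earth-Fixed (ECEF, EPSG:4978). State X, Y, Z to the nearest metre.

X -2134804 m, Y -3635559 m, Z 4769970 m

WGS84: a = 6378137 m, e² = 0.006694380; N(φ) = a/√(1−e²sin²φ) = 6390227.400 m.
X = (N+h)·cosφ·cosλ = -2134803.764 m; Y = (N+h)·cosφ·sinλ = -3635558.575 m; Z = (N(1−e²)+h)·sinφ = 4769970.350 m.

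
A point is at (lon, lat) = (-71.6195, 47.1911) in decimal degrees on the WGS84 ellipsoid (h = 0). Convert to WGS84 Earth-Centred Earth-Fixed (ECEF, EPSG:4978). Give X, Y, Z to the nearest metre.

WGS84: a = 6378137 m, e² = 0.006694380; N(φ) = a/√(1−e²sin²φ) = 6389658.185 m.
X = (N+h)·cosφ·cosλ = 1369185.531 m; Y = (N+h)·cosφ·sinλ = -4120605.322 m; Z = (N(1−e²)+h)·sinφ = 4656227.976 m.

X 1369186 m, Y -4120605 m, Z 4656228 m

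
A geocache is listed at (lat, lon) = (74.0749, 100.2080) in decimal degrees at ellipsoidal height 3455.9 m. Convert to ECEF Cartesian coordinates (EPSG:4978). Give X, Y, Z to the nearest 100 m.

WGS84: a = 6378137 m, e² = 0.006694380; N(φ) = a/√(1−e²sin²φ) = 6397970.728 m.
X = (N+h)·cosφ·cosλ = -311277.731 m; Y = (N+h)·cosφ·sinλ = 1728623.999 m; Z = (N(1−e²)+h)·sinφ = 6114560.902 m.

X -311300 m, Y 1728600 m, Z 6114600 m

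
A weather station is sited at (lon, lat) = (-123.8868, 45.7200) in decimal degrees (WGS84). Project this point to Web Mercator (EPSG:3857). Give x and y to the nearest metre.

Web Mercator is spherical with R = a = 6378137 m.
x = R·λ = 6378137 × -2.162232560 = -13791015.492 m.
y = R·ln tan(π/4 + φ/2) = 6378137 × 0.899258200 = 5735591.999 m.

x -13791015 m, y 5735592 m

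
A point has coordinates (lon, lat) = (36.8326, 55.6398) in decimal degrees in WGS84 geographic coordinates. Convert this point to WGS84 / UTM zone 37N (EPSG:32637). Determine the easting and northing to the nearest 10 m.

E 363580 m, N 6168120 m

Zone 37 central meridian λ₀ = 6×37 − 183 = 39°; Δλ = -2.1674°.
Transverse Mercator on WGS84 with k₀ = 0.9996 gives E = 363581.261 m, N = 6168121.905 m.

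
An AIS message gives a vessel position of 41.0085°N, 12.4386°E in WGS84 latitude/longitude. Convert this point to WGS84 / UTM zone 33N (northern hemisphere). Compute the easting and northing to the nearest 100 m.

E 284600 m, N 4542900 m

Zone 33 central meridian λ₀ = 6×33 − 183 = 15°; Δλ = -2.5614°.
Transverse Mercator on WGS84 with k₀ = 0.9996 gives E = 284599.914 m, N = 4542861.054 m.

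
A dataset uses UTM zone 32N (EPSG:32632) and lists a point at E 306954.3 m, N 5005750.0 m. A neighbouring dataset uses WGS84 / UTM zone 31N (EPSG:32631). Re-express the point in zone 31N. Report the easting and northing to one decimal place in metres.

E 778371.8 m, N 5008922.0 m

UTM 32N → geographic: φ = 45.17880018°, λ = 6.54299956°.
UTM 31N (λ₀ = 3°) forward: E = 778371.785 m, N = 5008921.967 m.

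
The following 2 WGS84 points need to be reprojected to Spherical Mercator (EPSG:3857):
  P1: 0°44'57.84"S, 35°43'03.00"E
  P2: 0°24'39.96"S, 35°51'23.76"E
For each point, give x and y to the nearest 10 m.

Web Mercator: x = R·λ, y = R·ln tan(π/4+φ/2), R = 6378137 m.
P1 (-0.7494°, 35.7175°) → (3976053.912, -83425.205) m.
P2 (-0.4111°, 35.8566°) → (3991538.454, -45763.835) m.

P1: x 3976050 m, y -83430 m; P2: x 3991540 m, y -45760 m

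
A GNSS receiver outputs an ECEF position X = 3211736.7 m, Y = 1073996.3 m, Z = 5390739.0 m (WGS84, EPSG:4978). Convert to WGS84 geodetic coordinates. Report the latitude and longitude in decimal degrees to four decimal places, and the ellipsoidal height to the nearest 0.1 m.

lat 58.0353°, lon 18.4898°, h 3440.5 m

λ = atan2(Y, X) = 18.48979954°; p = √(X²+Y²) = 3386550.0 m.
Bowring's method on WGS84 (a = 6378137 m, b = 6356752.314 m) gives φ = 58.03529996°, h = 3440.525 m.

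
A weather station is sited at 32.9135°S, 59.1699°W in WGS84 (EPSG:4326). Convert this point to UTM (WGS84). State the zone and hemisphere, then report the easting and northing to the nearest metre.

Zone 21S: E 297079 m, N 6356214 m

Longitude -59.1699° lies in the 6° band [-60°, -54°), giving zone 21; latitude is south of the equator, so 21S.
Zone 21 central meridian λ₀ = 6×21 − 183 = -57°; Δλ = -2.1699°.
Transverse Mercator on WGS84 with k₀ = 0.9996 gives E = 297079.399 m, N = 6356213.876 m.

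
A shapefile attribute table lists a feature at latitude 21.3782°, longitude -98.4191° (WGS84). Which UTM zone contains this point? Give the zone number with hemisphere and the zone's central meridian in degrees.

UTM zone = ⌊(λ + 180)/6⌋ + 1; -98.4191° ∈ [-102°, -96°) → zone 14.
Hemisphere: N (φ ≥ 0).
Central meridian λ₀ = 6×14 − 183 = -99°.

Zone 14N, central meridian -99°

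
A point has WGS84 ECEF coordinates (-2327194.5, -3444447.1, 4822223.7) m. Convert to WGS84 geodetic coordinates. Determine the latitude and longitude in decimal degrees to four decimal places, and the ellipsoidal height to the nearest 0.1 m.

λ = atan2(Y, X) = -124.04439990°; p = √(X²+Y²) = 4156928.0 m.
Bowring's method on WGS84 (a = 6378137 m, b = 6356752.314 m) gives φ = 49.42769976°, h = 780.728 m.

lat 49.4277°, lon -124.0444°, h 780.7 m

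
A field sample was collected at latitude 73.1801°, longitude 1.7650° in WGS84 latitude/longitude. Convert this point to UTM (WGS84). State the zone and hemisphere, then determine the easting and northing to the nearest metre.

Longitude 1.7650° lies in the 6° band [0°, 6°), giving zone 31; latitude is north of the equator, so 31N.
Zone 31 central meridian λ₀ = 6×31 − 183 = 3°; Δλ = -1.2350°.
Transverse Mercator on WGS84 with k₀ = 0.9996 gives E = 460114.285 m, N = 8120982.145 m.

Zone 31N: E 460114 m, N 8120982 m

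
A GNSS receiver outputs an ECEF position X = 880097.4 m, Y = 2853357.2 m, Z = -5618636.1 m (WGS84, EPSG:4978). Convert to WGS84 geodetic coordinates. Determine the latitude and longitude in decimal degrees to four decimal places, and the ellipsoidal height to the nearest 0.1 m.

lat -62.1709°, lon 72.8580°, h 1361.8 m

λ = atan2(Y, X) = 72.85799975°; p = √(X²+Y²) = 2986003.8 m.
Bowring's method on WGS84 (a = 6378137 m, b = 6356752.314 m) gives φ = -62.17090027°, h = 1361.755 m.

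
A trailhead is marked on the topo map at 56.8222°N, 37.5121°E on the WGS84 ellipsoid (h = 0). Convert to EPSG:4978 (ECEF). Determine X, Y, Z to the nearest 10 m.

WGS84: a = 6378137 m, e² = 0.006694380; N(φ) = a/√(1−e²sin²φ) = 6393145.298 m.
X = (N+h)·cosφ·cosλ = 2775158.881 m; Y = (N+h)·cosφ·sinλ = 2130385.601 m; Z = (N(1−e²)+h)·sinφ = 5315090.771 m.

X 2775160 m, Y 2130390 m, Z 5315090 m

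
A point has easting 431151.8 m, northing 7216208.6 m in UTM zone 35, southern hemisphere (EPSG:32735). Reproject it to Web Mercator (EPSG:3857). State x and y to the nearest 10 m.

Unproject from UTM 35S (λ₀ = 27°) → φ = -25.16860026°, λ = 26.31679986°.
Web Mercator (R = 6378137 m): x = 2929572.760 m, y = -2896467.618 m.

x 2929570 m, y -2896470 m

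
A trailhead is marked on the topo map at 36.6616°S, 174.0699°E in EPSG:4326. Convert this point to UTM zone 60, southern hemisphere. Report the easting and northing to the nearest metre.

Zone 60 central meridian λ₀ = 6×60 − 183 = 177°; Δλ = -2.9301°.
Transverse Mercator on WGS84 with k₀ = 0.9996 gives E = 238107.395 m, N = 5938665.914 m.

E 238107 m, N 5938666 m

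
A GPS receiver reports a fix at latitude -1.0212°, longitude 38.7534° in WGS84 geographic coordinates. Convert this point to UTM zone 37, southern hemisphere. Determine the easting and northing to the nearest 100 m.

Zone 37 central meridian λ₀ = 6×37 − 183 = 39°; Δλ = -0.2466°.
Transverse Mercator on WGS84 with k₀ = 0.9996 gives E = 472563.838 m, N = 9887125.545 m.

E 472600 m, N 9887100 m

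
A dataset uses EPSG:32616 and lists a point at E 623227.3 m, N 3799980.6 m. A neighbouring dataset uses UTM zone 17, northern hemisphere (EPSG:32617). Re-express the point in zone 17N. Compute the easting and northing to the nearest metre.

UTM 16N → geographic: φ = 34.33379958°, λ = -85.66039985°.
UTM 17N (λ₀ = -81°) forward: E = 71139.703 m, N = 3809018.275 m.

E 71140 m, N 3809018 m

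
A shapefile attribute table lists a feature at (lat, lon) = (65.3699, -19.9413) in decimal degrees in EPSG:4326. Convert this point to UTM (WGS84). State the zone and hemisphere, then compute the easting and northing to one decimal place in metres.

Zone 27N: E 549231.5 m, N 7250093.7 m

Longitude -19.9413° lies in the 6° band [-24°, -18°), giving zone 27; latitude is north of the equator, so 27N.
Zone 27 central meridian λ₀ = 6×27 − 183 = -21°; Δλ = +1.0587°.
Transverse Mercator on WGS84 with k₀ = 0.9996 gives E = 549231.506 m, N = 7250093.705 m.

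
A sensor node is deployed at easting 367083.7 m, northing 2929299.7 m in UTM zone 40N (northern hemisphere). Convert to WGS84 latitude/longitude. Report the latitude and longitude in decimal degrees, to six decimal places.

Zone 40N: λ₀ = 57°, k₀ = 0.9996, false easting 500000 m.
Meridian distance M = (N − FN)/k₀ = 2930471.9 m.
Inverse transverse Mercator on WGS84 gives φ = 26.47789999°, λ = 55.66649953°.

lat 26.477900°, lon 55.666500°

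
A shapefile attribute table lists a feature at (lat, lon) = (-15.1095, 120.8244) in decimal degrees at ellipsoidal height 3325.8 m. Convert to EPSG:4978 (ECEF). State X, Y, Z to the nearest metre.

WGS84: a = 6378137 m, e² = 0.006694380; N(φ) = a/√(1−e²sin²φ) = 6379588.064 m.
X = (N+h)·cosφ·cosλ = -3157591.454 m; Y = (N+h)·cosφ·sinλ = 5291783.866 m; Z = (N(1−e²)+h)·sinφ = -1652667.300 m.

X -3157591 m, Y 5291784 m, Z -1652667 m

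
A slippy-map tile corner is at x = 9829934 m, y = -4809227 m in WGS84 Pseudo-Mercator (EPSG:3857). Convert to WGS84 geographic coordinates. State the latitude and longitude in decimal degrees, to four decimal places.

R = 6378137 m. λ = x/R = 88.30379954°.
φ = 2·arctan(exp(y/R)) − 90° = 2·arctan(0.47047) − 90° = -39.60859965°.

lat -39.6086°, lon 88.3038°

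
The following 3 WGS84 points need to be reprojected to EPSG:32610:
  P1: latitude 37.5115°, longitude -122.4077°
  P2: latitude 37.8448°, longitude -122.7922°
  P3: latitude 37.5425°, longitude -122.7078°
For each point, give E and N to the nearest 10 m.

P1: E 552350 m, N 4151780 m; P2: E 518280 m, N 4188620 m; P3: E 525810 m, N 4155100 m

UTM zone 10N: λ₀ = -123°, k₀ = 0.9996.
P1 (37.5115°, -122.4077°) → (552345.654, 4151781.939) m.
P2 (37.8448°, -122.7922°) → (518282.677, 4188615.826) m.
P3 (37.5425°, -122.7078°) → (525812.963, 4155096.529) m.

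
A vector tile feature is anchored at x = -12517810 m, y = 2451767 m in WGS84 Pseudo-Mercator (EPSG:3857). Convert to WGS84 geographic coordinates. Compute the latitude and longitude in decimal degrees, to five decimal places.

R = 6378137 m. λ = x/R = -112.44940047°.
φ = 2·arctan(exp(y/R)) − 90° = 2·arctan(1.46874) − 90° = 21.50140342°.

lat 21.50140°, lon -112.44940°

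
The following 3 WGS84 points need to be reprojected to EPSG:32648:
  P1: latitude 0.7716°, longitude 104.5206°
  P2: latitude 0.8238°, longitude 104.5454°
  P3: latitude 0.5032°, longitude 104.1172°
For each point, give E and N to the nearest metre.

P1: E 446659 m, N 85288 m; P2: E 449419 m, N 91058 m; P3: E 401766 m, N 55625 m

UTM zone 48N: λ₀ = 105°, k₀ = 0.9996.
P1 (0.7716°, 104.5206°) → (446658.961, 85288.041) m.
P2 (0.8238°, 104.5454°) → (449419.061, 91057.600) m.
P3 (0.5032°, 104.1172°) → (401766.313, 55625.380) m.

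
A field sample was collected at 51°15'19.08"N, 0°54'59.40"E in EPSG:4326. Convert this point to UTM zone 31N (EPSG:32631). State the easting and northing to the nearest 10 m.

Zone 31 central meridian λ₀ = 6×31 − 183 = 3°; Δλ = -2.0835°.
Transverse Mercator on WGS84 with k₀ = 0.9996 gives E = 354612.332 m, N = 5680277.969 m.

E 354610 m, N 5680280 m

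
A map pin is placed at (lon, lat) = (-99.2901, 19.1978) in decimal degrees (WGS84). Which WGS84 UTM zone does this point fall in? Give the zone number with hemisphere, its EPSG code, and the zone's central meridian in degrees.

UTM zone = ⌊(λ + 180)/6⌋ + 1; -99.2901° ∈ [-102°, -96°) → zone 14.
Hemisphere: N (φ ≥ 0).
Central meridian λ₀ = 6×14 − 183 = -99°.
EPSG code: 32614.

Zone 14N (EPSG:32614), central meridian -99°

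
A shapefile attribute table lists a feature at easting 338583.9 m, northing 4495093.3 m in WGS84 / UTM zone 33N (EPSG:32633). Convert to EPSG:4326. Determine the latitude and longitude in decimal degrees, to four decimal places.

lat 40.5909°, lon 13.0925°

Zone 33N: λ₀ = 15°, k₀ = 0.9996, false easting 500000 m.
Meridian distance M = (N − FN)/k₀ = 4496892.1 m.
Inverse transverse Mercator on WGS84 gives φ = 40.59089984°, λ = 13.09250002°.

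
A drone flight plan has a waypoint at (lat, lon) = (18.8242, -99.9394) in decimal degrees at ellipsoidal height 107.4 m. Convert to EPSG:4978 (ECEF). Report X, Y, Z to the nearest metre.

WGS84: a = 6378137 m, e² = 0.006694380; N(φ) = a/√(1−e²sin²φ) = 6380360.855 m.
X = (N+h)·cosφ·cosλ = -1042404.453 m; Y = (N+h)·cosφ·sinλ = -5948553.416 m; Z = (N(1−e²)+h)·sinφ = 2044975.125 m.

X -1042404 m, Y -5948553 m, Z 2044975 m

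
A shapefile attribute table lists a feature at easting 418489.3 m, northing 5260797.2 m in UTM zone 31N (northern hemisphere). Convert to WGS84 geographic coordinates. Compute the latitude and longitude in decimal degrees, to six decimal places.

Zone 31N: λ₀ = 3°, k₀ = 0.9996, false easting 500000 m.
Meridian distance M = (N − FN)/k₀ = 5262902.4 m.
Inverse transverse Mercator on WGS84 gives φ = 47.49550039°, λ = 1.91780056°.

lat 47.495500°, lon 1.917801°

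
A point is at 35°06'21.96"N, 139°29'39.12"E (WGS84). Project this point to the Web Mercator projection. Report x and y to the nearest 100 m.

Web Mercator is spherical with R = a = 6378137 m.
x = R·λ = 6378137 × 2.434633077 = 15528423.313 m.
y = R·ln tan(π/4 + φ/2) = 6378137 × 0.655098671 = 4178309.074 m.

x 15528400 m, y 4178300 m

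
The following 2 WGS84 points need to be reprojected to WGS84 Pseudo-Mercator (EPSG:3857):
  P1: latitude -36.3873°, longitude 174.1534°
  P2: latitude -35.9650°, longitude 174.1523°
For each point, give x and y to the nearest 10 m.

P1: x 19386670 m, y -4354040 m; P2: x 19386550 m, y -4295810 m

Web Mercator: x = R·λ, y = R·ln tan(π/4+φ/2), R = 6378137 m.
P1 (-36.3873°, 174.1534°) → (19386667.808, -4354044.956) m.
P2 (-35.9650°, 174.1523°) → (19386545.356, -4295806.494) m.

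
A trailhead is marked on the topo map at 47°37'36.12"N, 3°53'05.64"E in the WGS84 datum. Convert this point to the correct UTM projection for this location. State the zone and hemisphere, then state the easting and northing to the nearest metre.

Zone 31N: E 566484 m, N 5275190 m

Longitude 3.8849° lies in the 6° band [0°, 6°), giving zone 31; latitude is north of the equator, so 31N.
Zone 31 central meridian λ₀ = 6×31 − 183 = 3°; Δλ = +0.8849°.
Transverse Mercator on WGS84 with k₀ = 0.9996 gives E = 566484.114 m, N = 5275190.137 m.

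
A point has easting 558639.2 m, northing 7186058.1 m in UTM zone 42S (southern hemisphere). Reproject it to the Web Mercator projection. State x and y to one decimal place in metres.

Unproject from UTM 42S (λ₀ = 69°) → φ = -25.44129972°, λ = 69.58319956°.
Web Mercator (R = 6378137 m): x = 7745966.343 m, y = -2930046.461 m.

x 7745966.3 m, y -2930046.5 m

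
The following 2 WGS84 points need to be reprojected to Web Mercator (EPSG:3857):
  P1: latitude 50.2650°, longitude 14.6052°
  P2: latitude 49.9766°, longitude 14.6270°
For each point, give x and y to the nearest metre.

P1: x 1625843 m, y 6492296 m; P2: x 1628270 m, y 6442224 m

Web Mercator: x = R·λ, y = R·ln tan(π/4+φ/2), R = 6378137 m.
P1 (50.2650°, 14.6052°) → (1625843.427, 6492296.286) m.
P2 (49.9766°, 14.6270°) → (1628270.192, 6442224.359) m.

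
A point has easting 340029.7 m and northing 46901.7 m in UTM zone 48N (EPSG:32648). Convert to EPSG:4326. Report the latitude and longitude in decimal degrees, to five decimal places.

lat 0.42420°, lon 103.56250°

Zone 48N: λ₀ = 105°, k₀ = 0.9996, false easting 500000 m.
Meridian distance M = (N − FN)/k₀ = 46920.5 m.
Inverse transverse Mercator on WGS84 gives φ = 0.42419988°, λ = 103.56249999°.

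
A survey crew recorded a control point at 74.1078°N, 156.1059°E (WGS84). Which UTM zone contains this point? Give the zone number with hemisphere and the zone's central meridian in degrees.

UTM zone = ⌊(λ + 180)/6⌋ + 1; 156.1059° ∈ [156°, 162°) → zone 57.
Hemisphere: N (φ ≥ 0).
Central meridian λ₀ = 6×57 − 183 = 159°.

Zone 57N, central meridian 159°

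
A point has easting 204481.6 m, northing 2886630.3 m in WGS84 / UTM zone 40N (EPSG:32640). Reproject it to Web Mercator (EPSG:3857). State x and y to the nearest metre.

Unproject from UTM 40N (λ₀ = 57°) → φ = 26.06859960°, λ = 54.04620020°.
Web Mercator (R = 6378137 m): x = 6016395.486 m, y = 3007579.782 m.

x 6016395 m, y 3007580 m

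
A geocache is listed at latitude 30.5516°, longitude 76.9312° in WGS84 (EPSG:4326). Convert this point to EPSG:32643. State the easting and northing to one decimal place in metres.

Zone 43 central meridian λ₀ = 6×43 − 183 = 75°; Δλ = +1.9312°.
Transverse Mercator on WGS84 with k₀ = 0.9996 gives E = 685238.152 m, N = 3381496.906 m.

E 685238.2 m, N 3381496.9 m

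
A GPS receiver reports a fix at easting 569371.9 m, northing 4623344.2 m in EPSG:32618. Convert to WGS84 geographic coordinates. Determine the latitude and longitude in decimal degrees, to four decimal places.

Zone 18N: λ₀ = -75°, k₀ = 0.9996, false easting 500000 m.
Meridian distance M = (N − FN)/k₀ = 4625194.3 m.
Inverse transverse Mercator on WGS84 gives φ = 41.75889998°, λ = -74.16549946°.

lat 41.7589°, lon -74.1655°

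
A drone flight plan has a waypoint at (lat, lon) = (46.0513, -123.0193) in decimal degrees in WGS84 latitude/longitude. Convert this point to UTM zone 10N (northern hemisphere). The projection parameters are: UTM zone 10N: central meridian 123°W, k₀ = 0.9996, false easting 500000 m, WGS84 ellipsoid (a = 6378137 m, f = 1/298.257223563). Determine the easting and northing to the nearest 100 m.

Zone 10 central meridian λ₀ = 6×10 − 183 = -123°; Δλ = -0.0193°.
Transverse Mercator on WGS84 with k₀ = 0.9996 gives E = 498506.938 m, N = 5099747.481 m.

E 498500 m, N 5099700 m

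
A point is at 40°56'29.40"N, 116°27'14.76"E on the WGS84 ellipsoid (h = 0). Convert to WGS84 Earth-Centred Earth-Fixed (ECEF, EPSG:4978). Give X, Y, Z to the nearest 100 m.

X -2149400 m, Y 4319600 m, Z 4157500 m

WGS84: a = 6378137 m, e² = 0.006694380; N(φ) = a/√(1−e²sin²φ) = 6387324.055 m.
X = (N+h)·cosφ·cosλ = -2149378.015 m; Y = (N+h)·cosφ·sinλ = 4319647.927 m; Z = (N(1−e²)+h)·sinφ = 4157517.964 m.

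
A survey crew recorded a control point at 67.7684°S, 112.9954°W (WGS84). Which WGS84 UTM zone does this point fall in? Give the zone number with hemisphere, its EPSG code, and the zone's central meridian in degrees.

UTM zone = ⌊(λ + 180)/6⌋ + 1; -112.9954° ∈ [-114°, -108°) → zone 12.
Hemisphere: S (φ < 0).
Central meridian λ₀ = 6×12 − 183 = -111°.
EPSG code: 32712.

Zone 12S (EPSG:32712), central meridian -111°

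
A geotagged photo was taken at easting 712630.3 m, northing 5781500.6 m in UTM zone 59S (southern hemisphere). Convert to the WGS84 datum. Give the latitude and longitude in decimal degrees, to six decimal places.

lat -38.089300°, lon 173.424600°

Zone 59S: λ₀ = 171°, k₀ = 0.9996, false easting 500000 m, false northing 10000000 m.
Meridian distance M = (N − FN)/k₀ = -4220187.5 m.
Inverse transverse Mercator on WGS84 gives φ = -38.08929989°, λ = 173.42459978°.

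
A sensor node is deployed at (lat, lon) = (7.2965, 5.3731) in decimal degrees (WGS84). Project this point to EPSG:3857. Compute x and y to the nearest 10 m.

x 598130 m, y 814450 m

Web Mercator is spherical with R = a = 6378137 m.
x = R·λ = 6378137 × 0.093778286 = 598130.756 m.
y = R·ln tan(π/4 + φ/2) = 6378137 × 0.127693562 = 814447.032 m.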